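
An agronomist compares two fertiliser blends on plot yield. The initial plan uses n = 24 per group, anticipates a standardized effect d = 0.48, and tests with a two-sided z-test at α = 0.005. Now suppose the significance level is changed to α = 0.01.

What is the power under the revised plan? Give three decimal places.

Power ≈ 0.181

δ = d·√(n/2) = 0.48 × √(24/2) = 1.6628 (unchanged). New critical value: z_{0.005} = 2.576.
Revised power = Φ(δ − 2.576) + Φ(−δ − 2.576) = Φ(-0.913) + Φ(-4.239) = 0.1806 + 0.0000 = 0.1806.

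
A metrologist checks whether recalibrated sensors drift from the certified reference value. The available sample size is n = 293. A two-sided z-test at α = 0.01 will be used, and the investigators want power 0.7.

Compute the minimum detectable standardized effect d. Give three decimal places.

Required noncentrality: δ = z_{0.005} + z_{0.30} = 2.576 + 0.524 = 3.100.
(Lower-tail contribution to power is negligible for δ > 0.)
δ = d·√n ⇒ d = δ/√n = 3.100/√293 = 0.1811.

d ≈ 0.181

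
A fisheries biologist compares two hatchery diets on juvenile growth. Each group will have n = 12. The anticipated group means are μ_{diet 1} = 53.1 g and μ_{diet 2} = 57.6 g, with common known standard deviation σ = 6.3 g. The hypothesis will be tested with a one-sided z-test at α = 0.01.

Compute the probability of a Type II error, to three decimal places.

β ≈ 0.718

Standardized effect: d = |μ_{diet 1} − μ_{diet 2}| / σ = |53.1 − 57.6| / 6.3 = 0.7143
Noncentrality parameter: δ = d·√(n/2) = 0.7143 × √(12/2) = 1.7496
One-sided α = 0.01 → critical value z_{0.01} = 2.326.
Power = Φ(δ − 2.326) = Φ(-0.577) = 0.2821.
Type II error: β = 1 − power = 1 − 0.2821 = 0.7179.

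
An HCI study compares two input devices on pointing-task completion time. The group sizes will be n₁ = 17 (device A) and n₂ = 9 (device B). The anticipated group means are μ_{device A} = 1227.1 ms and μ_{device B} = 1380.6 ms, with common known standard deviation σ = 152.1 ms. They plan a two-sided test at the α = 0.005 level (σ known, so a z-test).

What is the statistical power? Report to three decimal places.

Power ≈ 0.360

Standardized effect: d = |μ_{device A} − μ_{device B}| / σ = |1227.1 − 1380.6| / 152.1 = 1.0092
Noncentrality parameter: δ = d / √(1/n₁ + 1/n₂) = 1.0092 / √(1/17 + 1/9) = 2.4482
Critical value for a two-sided test at α = 0.005: z_{α/2} = 2.807.
Power = Φ(δ − 2.807) + Φ(−δ − 2.807) = Φ(-0.359) + Φ(-5.255) = 0.3598 + 0.0000 = 0.3598.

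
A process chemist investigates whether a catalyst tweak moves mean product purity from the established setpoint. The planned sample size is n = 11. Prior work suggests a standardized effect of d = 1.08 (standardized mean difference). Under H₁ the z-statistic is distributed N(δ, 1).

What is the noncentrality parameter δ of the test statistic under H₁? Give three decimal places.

The noncentrality parameter scales effect size by the design's sample-size factor: δ = d·√n = 1.08 × √11 = 3.5820

δ ≈ 3.582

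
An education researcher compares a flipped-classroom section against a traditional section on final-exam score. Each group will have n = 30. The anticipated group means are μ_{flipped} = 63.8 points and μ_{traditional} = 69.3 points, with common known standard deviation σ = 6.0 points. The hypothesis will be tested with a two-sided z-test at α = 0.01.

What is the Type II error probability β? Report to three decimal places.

Standardized effect: d = |μ_{flipped} − μ_{traditional}| / σ = |63.8 − 69.3| / 6.0 = 0.9167
Noncentrality parameter: δ = d·√(n/2) = 0.9167 × √(30/2) = 3.5502
Critical value for a two-sided test at α = 0.01: z_{α/2} = 2.576.
Power = Φ(δ − 2.576) + Φ(−δ − 2.576) = Φ(0.974) + Φ(-6.126) = 0.8351 + 0.0000 = 0.8351.
Type II error: β = 1 − power = 1 − 0.8351 = 0.1649.

β ≈ 0.165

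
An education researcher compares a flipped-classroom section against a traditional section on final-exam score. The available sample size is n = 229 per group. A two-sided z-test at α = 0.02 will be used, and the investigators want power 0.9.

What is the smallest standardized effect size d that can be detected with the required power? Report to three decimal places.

Need Φ(δ − 2.326) = 0.9, so δ = 2.326 + 1.282 = 3.608.
(The second rejection-region term Φ(−δ − z_{α/2}) is negligible and dropped.)
δ = d·√(n/2) ⇒ d = δ/√(n/2) = 3.608/√(229/2) = 0.3372.

d ≈ 0.337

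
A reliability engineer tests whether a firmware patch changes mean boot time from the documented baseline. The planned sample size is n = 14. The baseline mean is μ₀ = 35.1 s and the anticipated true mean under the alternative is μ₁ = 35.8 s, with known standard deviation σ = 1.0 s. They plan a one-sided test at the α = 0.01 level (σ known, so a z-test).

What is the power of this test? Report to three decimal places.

Standardized effect: d = |μ₁ − μ₀| / σ = |35.8 − 35.1| / 1.0 = 0.7000
Noncentrality parameter: δ = d·√n = 0.7000 × √14 = 2.6192
Critical value for a one-sided test at α = 0.01: z_α = 2.326.
Power = P(Z > 2.326 − δ) = Φ(0.293) = 0.6152.

Power ≈ 0.615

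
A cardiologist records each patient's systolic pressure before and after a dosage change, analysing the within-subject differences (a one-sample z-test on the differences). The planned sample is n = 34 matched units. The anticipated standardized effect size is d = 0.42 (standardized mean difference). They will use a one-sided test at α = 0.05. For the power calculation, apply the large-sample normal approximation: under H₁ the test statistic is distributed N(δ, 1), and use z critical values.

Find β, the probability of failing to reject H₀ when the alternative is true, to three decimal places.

β ≈ 0.211

Noncentrality parameter: δ = d·√n = 0.42 × √34 = 2.4490
One-sided α = 0.05 → critical value z_{0.05} = 1.645.
Power = P(Z > 1.645 − δ) = Φ(0.804) = 0.7893.
Type II error: β = 1 − power = 1 − 0.7893 = 0.2107.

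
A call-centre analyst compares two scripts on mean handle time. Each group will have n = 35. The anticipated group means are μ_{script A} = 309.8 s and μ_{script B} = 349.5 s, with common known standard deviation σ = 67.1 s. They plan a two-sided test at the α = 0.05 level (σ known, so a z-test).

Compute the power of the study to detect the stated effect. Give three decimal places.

Power ≈ 0.697

Standardized effect: d = |μ_{script A} − μ_{script B}| / σ = |309.8 − 349.5| / 67.1 = 0.5917
Noncentrality parameter: δ = d·√(n/2) = 0.5917 × √(35/2) = 2.4751
Two-sided α = 0.05 → critical value z_{0.025} = 1.960.
Power = Φ(δ − 1.960) + Φ(−δ − 1.960) = Φ(0.515) + Φ(-4.435) = 0.6968 + 0.0000 = 0.6968.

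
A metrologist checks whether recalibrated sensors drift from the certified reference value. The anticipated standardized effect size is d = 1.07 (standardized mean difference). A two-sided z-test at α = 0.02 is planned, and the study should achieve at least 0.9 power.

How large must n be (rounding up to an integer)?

n = 12

Set Φ(δ − 2.326) = 0.9; then δ − 2.326 = Φ⁻¹(0.9) = 1.282, giving δ = 3.608.
(Ignoring the negligible lower-tail rejection probability gives the usual closed-form inversion.)
δ = d·√n ⇒ n = (δ/d)² = (3.608 / 1.07)² = 11.37.
Rounding up, n = 12.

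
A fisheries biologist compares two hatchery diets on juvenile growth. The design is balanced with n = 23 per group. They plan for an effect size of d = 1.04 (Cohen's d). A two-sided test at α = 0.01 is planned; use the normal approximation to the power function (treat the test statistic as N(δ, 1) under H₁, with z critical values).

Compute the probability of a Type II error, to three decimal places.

β ≈ 0.171

Noncentrality parameter: λ = d·√(n/2) = 1.04 × √(23/2) = 3.5268
Two-sided α = 0.01 → critical value z_{0.005} = 2.576.
Power = Φ(λ − 2.576) + Φ(−λ − 2.576) = Φ(0.951) + Φ(-6.103) = 0.8292 + 0.0000 = 0.8292.
Type II error: β = 1 − power = 1 − 0.8292 = 0.1708.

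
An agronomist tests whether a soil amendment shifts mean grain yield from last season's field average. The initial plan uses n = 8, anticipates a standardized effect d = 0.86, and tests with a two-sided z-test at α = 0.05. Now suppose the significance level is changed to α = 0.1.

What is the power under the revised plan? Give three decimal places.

Power ≈ 0.785

δ = d·√n = 0.86 × √8 = 2.4324 (unchanged). New critical value: z_{0.05} = 1.645.
Revised power = Φ(δ − 1.645) + Φ(−δ − 1.645) = Φ(0.788) + Φ(-4.077) = 0.7845 + 0.0000 = 0.7846.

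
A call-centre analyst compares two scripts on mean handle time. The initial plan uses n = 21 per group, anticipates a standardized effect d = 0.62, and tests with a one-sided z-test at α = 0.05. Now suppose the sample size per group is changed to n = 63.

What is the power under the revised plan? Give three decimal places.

Power ≈ 0.967

With n = 63 per group: δ = d·√(n/2) = 0.62 × √(63/2) = 3.4797. Critical value z_{0.05} = 1.645.
Revised power = Φ(δ − 1.645) = Φ(1.835) = 0.9667.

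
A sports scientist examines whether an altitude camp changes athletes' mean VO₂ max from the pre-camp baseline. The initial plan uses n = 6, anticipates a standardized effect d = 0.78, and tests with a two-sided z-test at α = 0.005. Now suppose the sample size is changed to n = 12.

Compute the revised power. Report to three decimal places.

Power ≈ 0.458

With n = 12: δ = d·√n = 0.78 × √12 = 2.7020. Critical value z_{0.0025} = 2.807.
Revised power = Φ(δ − 2.807) + Φ(−δ − 2.807) = Φ(-0.105) + Φ(-5.509) = 0.4582 + 0.0000 = 0.4582.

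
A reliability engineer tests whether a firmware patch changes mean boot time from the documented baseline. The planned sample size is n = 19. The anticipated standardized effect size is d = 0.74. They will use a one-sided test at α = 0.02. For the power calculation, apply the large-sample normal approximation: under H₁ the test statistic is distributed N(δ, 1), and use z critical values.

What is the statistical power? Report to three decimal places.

Noncentrality parameter: δ = d·√n = 0.74 × √19 = 3.2256
One-sided α = 0.02 → critical value z_{0.02} = 2.054.
Power = P(Z > 2.054 − δ) = Φ(1.172) = 0.8794.

Power ≈ 0.879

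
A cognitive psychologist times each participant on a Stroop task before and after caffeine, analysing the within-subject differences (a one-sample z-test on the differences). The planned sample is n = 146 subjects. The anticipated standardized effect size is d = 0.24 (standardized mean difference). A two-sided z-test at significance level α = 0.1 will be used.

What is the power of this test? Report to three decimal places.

Noncentrality parameter: δ = d·√n = 0.24 × √146 = 2.8999
Critical value for a two-sided test at α = 0.1: z_{α/2} = 1.645.
Power = Φ(δ − 1.645) + Φ(−δ − 1.645) = Φ(1.255) + Φ(-4.545) = 0.8953 + 0.0000 = 0.8953.

Power ≈ 0.895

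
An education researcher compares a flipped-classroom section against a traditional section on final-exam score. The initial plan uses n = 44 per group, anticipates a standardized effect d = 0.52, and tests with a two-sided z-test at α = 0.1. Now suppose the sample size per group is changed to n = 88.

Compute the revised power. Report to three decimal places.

With n = 88 per group: δ = d·√(n/2) = 0.52 × √(88/2) = 3.4493. Critical value z_{0.05} = 1.645.
Revised power = Φ(δ − 1.645) + Φ(−δ − 1.645) = Φ(1.804) + Φ(-5.094) = 0.9644 + 0.0000 = 0.9644.

Power ≈ 0.964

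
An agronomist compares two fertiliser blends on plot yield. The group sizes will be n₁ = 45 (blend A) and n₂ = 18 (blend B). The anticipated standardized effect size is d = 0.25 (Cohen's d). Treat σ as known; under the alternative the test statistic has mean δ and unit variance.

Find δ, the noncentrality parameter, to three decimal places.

δ = d / √(1/n₁ + 1/n₂) = 0.25 / √(1/45 + 1/18) = 0.8964

δ ≈ 0.896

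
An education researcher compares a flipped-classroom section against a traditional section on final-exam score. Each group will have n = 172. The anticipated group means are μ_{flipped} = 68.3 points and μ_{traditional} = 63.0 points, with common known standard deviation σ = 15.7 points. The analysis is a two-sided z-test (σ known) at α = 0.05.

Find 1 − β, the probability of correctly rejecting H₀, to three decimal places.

Standardized effect: d = |μ_{flipped} − μ_{traditional}| / σ = |68.3 − 63.0| / 15.7 = 0.3376
Noncentrality parameter: δ = d·√(n/2) = 0.3376 × √(172/2) = 3.1306
Two-sided α = 0.05 → critical value z_{0.025} = 1.960.
Power = Φ(δ − 1.960) + Φ(−δ − 1.960) = Φ(1.171) + Φ(-5.091) = 0.8791 + 0.0000 = 0.8791.

Power ≈ 0.879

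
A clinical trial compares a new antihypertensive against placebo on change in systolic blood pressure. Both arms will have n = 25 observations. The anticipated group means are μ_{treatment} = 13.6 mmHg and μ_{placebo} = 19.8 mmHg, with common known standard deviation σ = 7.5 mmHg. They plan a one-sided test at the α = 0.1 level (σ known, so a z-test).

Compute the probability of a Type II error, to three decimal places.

Standardized effect: d = |μ_{treatment} − μ_{placebo}| / σ = |13.6 − 19.8| / 7.5 = 0.8267
Noncentrality parameter: δ = d·√(n/2) = 0.8267 × √(25/2) = 2.9227
One-sided α = 0.1 → critical value z_{0.1} = 1.282.
Power = Φ(δ − 1.282) = Φ(1.641) = 0.9496.
Type II error: β = 1 − power = 1 − 0.9496 = 0.0504.

β ≈ 0.050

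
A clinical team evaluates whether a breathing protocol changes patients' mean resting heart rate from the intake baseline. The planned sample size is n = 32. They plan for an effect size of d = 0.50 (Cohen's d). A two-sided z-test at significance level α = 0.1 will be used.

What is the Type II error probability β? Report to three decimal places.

Noncentrality parameter: δ = d·√n = 0.50 × √32 = 2.8284
Critical value for a two-sided test at α = 0.1: z_{α/2} = 1.645.
Power = Φ(δ − 1.645) + Φ(−δ − 1.645) = Φ(1.184) + Φ(-4.473) = 0.8817 + 0.0000 = 0.8817.
Type II error: β = 1 − power = 1 − 0.8817 = 0.1183.

β ≈ 0.118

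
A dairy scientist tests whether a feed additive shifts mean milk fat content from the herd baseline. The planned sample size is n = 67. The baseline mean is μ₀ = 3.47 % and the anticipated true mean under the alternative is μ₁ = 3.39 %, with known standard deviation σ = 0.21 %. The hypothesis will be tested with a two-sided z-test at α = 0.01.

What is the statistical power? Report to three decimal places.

Power ≈ 0.706

Standardized effect: d = |μ₁ − μ₀| / σ = |3.39 − 3.47| / 0.21 = 0.3810
Noncentrality parameter: λ = d·√n = 0.3810 × √67 = 3.1182
Two-sided α = 0.01 → critical value z_{0.005} = 2.576.
Power = Φ(λ − 2.576) + Φ(−λ − 2.576) = Φ(0.542) + Φ(-5.694) = 0.7062 + 0.0000 = 0.7062.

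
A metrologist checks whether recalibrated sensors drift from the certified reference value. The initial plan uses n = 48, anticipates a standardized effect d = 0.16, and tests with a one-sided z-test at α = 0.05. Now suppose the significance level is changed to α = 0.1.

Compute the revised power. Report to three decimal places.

δ = d·√n = 0.16 × √48 = 1.1085 (unchanged). New critical value: z_{0.1} = 1.282.
Revised power = Φ(δ − 1.282) = Φ(-0.173) = 0.4313.

Power ≈ 0.431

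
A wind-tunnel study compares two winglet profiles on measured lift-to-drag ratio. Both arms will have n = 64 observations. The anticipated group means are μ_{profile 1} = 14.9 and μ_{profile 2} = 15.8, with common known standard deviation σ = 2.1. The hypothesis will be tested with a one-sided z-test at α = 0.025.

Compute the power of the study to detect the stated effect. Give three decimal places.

Standardized effect: d = |μ_{profile 1} − μ_{profile 2}| / σ = |14.9 − 15.8| / 2.1 = 0.4286
Noncentrality parameter: δ = d·√(n/2) = 0.4286 × √(64/2) = 2.4244
One-sided α = 0.025 → critical value z_{0.025} = 1.960.
Power = Φ(δ − 1.960) = Φ(0.464) = 0.6788.

Power ≈ 0.679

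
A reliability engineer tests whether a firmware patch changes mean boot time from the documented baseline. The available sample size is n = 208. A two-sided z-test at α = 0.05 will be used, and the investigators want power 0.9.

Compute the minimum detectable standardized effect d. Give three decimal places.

d ≈ 0.225

Need Φ(δ − 1.960) = 0.9, so δ = 1.960 + 1.282 = 3.242.
(Lower-tail contribution to power is negligible for δ > 0.)
δ = d·√n ⇒ d = δ/√n = 3.242/√208 = 0.2248.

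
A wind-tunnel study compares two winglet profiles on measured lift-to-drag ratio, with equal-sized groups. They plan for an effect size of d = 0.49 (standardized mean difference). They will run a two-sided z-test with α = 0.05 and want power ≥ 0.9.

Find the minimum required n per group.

n = 88 per group

For power 0.9 need Φ(δ − z_{0.025}) = 0.9, so δ = z_{0.025} + z_{0.10} = 1.960 + 1.282 = 3.242.
(For δ > 0 the lower-tail rejection region contributes negligibly to power, so the one-term inversion is standard.)
δ = d·√(n/2) ⇒ n = 2(δ/d)² = 2 × (3.242 / 0.49)² = 87.53.
Round up to the next whole unit.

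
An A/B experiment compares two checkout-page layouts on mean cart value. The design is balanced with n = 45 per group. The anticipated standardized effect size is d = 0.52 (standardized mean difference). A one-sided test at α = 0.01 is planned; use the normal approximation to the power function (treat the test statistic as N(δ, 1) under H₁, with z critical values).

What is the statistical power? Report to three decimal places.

Noncentrality parameter: δ = d·√(n/2) = 0.52 × √(45/2) = 2.4666
Critical value for a one-sided test at α = 0.01: z_α = 2.326.
Power = P(Z > 2.326 − δ) = Φ(0.140) = 0.5558.

Power ≈ 0.556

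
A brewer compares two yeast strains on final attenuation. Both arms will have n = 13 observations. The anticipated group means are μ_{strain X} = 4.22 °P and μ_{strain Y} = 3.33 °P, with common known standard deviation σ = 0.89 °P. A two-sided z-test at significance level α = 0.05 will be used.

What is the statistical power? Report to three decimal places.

Power ≈ 0.722

Standardized effect: d = |μ_{strain X} − μ_{strain Y}| / σ = |4.22 − 3.33| / 0.89 = 1.0000
Noncentrality parameter: δ = d·√(n/2) = 1.0000 × √(13/2) = 2.5495
Two-sided α = 0.05 → critical value z_{0.025} = 1.960.
Power = Φ(δ − 1.960) + Φ(−δ − 1.960) = Φ(0.590) + Φ(-4.509) = 0.7223 + 0.0000 = 0.7223.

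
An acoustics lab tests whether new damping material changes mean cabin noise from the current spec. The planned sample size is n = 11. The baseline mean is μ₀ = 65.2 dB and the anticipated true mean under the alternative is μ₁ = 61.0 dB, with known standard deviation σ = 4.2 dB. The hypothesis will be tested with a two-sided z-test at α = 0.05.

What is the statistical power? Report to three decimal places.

Standardized effect: d = |μ₁ − μ₀| / σ = |61.0 − 65.2| / 4.2 = 1.0000
Noncentrality parameter: δ = d·√n = 1.0000 × √11 = 3.3166
Critical value for a two-sided test at α = 0.05: z_{α/2} = 1.960.
Power = Φ(δ − 1.960) + Φ(−δ − 1.960) = Φ(1.357) + Φ(-5.277) = 0.9126 + 0.0000 = 0.9126.

Power ≈ 0.913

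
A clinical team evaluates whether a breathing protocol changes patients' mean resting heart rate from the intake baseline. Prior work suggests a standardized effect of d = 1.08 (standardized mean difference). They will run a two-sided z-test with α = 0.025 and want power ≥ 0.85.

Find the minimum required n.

For power 0.85 need Φ(δ − z_{0.0125}) = 0.85, so δ = z_{0.0125} + z_{0.15} = 2.241 + 1.036 = 3.278.
(For δ > 0 the lower-tail rejection region contributes negligibly to power, so the one-term inversion is standard.)
δ = d·√n ⇒ n = (δ/d)² = (3.278 / 1.08)² = 9.21.
Round up to the next whole unit.

n = 10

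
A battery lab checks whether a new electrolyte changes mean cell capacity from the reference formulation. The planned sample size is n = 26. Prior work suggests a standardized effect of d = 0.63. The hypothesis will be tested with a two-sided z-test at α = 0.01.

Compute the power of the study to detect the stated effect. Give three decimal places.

Power ≈ 0.738

Noncentrality parameter: δ = d·√n = 0.63 × √26 = 3.2124
Two-sided α = 0.01 → critical value z_{0.005} = 2.576.
Power = Φ(δ − 2.576) + Φ(−δ − 2.576) = Φ(0.637) + Φ(-5.788) = 0.7378 + 0.0000 = 0.7378.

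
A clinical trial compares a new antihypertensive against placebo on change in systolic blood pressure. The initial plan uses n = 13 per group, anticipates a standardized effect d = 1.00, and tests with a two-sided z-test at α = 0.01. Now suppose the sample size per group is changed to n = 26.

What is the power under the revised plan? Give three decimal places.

Power ≈ 0.848

With n = 26 per group: δ = d·√(n/2) = 1.00 × √(26/2) = 3.6056. Critical value z_{0.005} = 2.576.
Revised power = Φ(δ − 2.576) + Φ(−δ − 2.576) = Φ(1.030) + Φ(-6.181) = 0.8484 + 0.0000 = 0.8484.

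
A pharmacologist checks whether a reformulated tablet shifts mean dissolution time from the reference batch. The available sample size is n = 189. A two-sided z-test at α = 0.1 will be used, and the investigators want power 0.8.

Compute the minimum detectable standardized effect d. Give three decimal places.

Need Φ(δ − 1.645) = 0.8, so δ = 1.645 + 0.842 = 2.486.
(Lower-tail contribution to power is negligible for δ > 0.)
δ = d·√n ⇒ d = δ/√n = 2.486/√189 = 0.1809.

d ≈ 0.181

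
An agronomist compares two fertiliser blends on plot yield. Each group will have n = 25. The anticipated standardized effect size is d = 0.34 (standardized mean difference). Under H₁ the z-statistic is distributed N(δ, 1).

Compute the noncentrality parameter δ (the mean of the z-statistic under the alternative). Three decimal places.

δ = d·√(n/2) = 0.34 × √(25/2) = 1.2021

δ ≈ 1.202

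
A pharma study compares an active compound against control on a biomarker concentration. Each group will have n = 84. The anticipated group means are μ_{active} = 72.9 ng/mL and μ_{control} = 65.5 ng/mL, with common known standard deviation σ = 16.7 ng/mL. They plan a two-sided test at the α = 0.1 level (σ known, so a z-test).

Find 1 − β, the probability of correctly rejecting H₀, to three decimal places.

Power ≈ 0.890

Standardized effect: d = |μ_{active} − μ_{control}| / σ = |72.9 − 65.5| / 16.7 = 0.4431
Noncentrality parameter: δ = d·√(n/2) = 0.4431 × √(84/2) = 2.8717
Two-sided α = 0.1 → critical value z_{0.05} = 1.645.
Power = Φ(δ − 1.645) + Φ(−δ − 1.645) = Φ(1.227) + Φ(-4.517) = 0.8901 + 0.0000 = 0.8901.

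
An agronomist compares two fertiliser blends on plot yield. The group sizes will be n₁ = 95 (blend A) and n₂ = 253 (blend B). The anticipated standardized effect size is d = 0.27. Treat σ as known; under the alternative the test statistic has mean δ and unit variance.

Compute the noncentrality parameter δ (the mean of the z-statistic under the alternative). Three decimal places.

δ ≈ 2.244

The noncentrality parameter scales effect size by the design's sample-size factor: δ = d / √(1/n₁ + 1/n₂) = 0.27 / √(1/95 + 1/253) = 2.2439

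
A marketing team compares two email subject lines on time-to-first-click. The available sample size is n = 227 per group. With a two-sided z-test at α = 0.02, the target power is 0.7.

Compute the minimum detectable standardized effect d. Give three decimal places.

Required noncentrality: δ = z_{0.01} + z_{0.30} = 2.326 + 0.524 = 2.851.
(Lower-tail contribution to power is negligible for δ > 0.)
δ = d·√(n/2) ⇒ d = δ/√(n/2) = 2.851/√(227/2) = 0.2676.

d ≈ 0.268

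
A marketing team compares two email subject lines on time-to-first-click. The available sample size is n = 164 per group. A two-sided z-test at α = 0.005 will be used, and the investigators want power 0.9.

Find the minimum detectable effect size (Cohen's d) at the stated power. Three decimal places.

d ≈ 0.452

Required noncentrality: δ = z_{0.0025} + z_{0.10} = 2.807 + 1.282 = 4.089.
(Lower-tail contribution to power is negligible for δ > 0.)
δ = d·√(n/2) ⇒ d = δ/√(n/2) = 4.089/√(164/2) = 0.4515.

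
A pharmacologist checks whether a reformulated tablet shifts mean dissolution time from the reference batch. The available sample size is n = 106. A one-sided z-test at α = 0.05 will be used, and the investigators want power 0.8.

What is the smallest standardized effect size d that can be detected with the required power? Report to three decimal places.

d ≈ 0.242

Required noncentrality: δ = z_{0.05} + z_{0.20} = 1.645 + 0.842 = 2.486.
δ = d·√n ⇒ d = δ/√n = 2.486/√106 = 0.2415.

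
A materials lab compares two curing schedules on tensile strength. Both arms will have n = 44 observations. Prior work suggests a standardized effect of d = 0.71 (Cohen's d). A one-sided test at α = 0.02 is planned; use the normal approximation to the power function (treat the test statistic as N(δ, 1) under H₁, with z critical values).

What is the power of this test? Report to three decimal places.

Noncentrality parameter: δ = d·√(n/2) = 0.71 × √(44/2) = 3.3302
One-sided α = 0.02 → critical value z_{0.02} = 2.054.
Power = Φ(δ − 2.054) = Φ(1.276) = 0.8991.

Power ≈ 0.899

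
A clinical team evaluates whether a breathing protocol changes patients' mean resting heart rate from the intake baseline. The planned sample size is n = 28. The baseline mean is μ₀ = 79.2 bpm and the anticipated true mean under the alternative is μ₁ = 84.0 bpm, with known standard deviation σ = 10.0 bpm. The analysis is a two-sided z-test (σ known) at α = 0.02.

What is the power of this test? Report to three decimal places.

Standardized effect: d = |μ₁ − μ₀| / σ = |84.0 − 79.2| / 10.0 = 0.4800
Noncentrality parameter: δ = d·√n = 0.4800 × √28 = 2.5399
Critical value for a two-sided test at α = 0.02: z_{α/2} = 2.326.
Power = Φ(δ − 2.326) + Φ(−δ − 2.326) = Φ(0.214) + Φ(-4.866) = 0.5846 + 0.0000 = 0.5846.

Power ≈ 0.585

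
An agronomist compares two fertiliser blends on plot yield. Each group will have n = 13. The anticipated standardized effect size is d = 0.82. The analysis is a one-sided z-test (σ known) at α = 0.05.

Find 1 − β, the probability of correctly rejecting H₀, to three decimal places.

Noncentrality parameter: δ = d·√(n/2) = 0.82 × √(13/2) = 2.0906
Critical value for a one-sided test at α = 0.05: z_α = 1.645.
Power = Φ(δ − 1.645) = Φ(0.446) = 0.6721.

Power ≈ 0.672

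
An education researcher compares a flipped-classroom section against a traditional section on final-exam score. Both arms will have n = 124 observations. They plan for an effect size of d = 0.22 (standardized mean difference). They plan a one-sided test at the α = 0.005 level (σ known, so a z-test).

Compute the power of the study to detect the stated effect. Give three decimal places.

Noncentrality parameter: δ = d·√(n/2) = 0.22 × √(124/2) = 1.7323
One-sided α = 0.005 → critical value z_{0.005} = 2.576.
Power = P(Z > 2.576 − δ) = Φ(-0.844) = 0.1995.

Power ≈ 0.199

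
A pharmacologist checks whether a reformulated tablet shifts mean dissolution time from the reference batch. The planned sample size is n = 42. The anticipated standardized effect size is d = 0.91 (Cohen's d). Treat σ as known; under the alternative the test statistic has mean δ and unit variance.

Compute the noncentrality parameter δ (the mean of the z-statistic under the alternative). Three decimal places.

δ ≈ 5.897

δ = d·√n = 0.91 × √42 = 5.8975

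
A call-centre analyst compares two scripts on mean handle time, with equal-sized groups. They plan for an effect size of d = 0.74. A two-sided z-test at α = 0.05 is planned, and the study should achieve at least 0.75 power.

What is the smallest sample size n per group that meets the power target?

For power 0.75 need Φ(δ − z_{0.025}) = 0.75, so δ = z_{0.025} + z_{0.25} = 1.960 + 0.674 = 2.634.
(The Φ(−δ − z_{α/2}) term is vanishingly small for δ > 0 and is dropped in the standard sample-size formula.)
δ = d·√(n/2) ⇒ n = 2(δ/d)² = 2 × (2.634 / 0.74)² = 25.35.
Round up to the next whole unit.

n = 26 per group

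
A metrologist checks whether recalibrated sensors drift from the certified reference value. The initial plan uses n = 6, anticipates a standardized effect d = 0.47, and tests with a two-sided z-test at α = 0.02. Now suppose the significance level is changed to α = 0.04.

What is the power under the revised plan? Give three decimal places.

Power ≈ 0.184

δ = d·√n = 0.47 × √6 = 1.1513 (unchanged). New critical value: z_{0.02} = 2.054.
Revised power = Φ(δ − 2.054) + Φ(−δ − 2.054) = Φ(-0.902) + Φ(-3.205) = 0.1834 + 0.0007 = 0.1841.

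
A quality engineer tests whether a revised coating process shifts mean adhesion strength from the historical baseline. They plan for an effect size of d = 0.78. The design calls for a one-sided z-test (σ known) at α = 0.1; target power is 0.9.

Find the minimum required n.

For power 0.9 need Φ(δ − z_{0.1}) = 0.9, so δ = z_{0.1} + z_{0.10} = 1.282 + 1.282 = 2.563.
δ = d·√n ⇒ n = (δ/d)² = (2.563 / 0.78)² = 10.80.
Round up to the next whole unit.

n = 11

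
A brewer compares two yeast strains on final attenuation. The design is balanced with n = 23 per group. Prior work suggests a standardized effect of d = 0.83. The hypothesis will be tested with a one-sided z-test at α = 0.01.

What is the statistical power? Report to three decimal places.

Noncentrality parameter: δ = d·√(n/2) = 0.83 × √(23/2) = 2.8147
Critical value for a one-sided test at α = 0.01: z_α = 2.326.
Power = P(Z > 2.326 − δ) = Φ(0.488) = 0.6873.

Power ≈ 0.687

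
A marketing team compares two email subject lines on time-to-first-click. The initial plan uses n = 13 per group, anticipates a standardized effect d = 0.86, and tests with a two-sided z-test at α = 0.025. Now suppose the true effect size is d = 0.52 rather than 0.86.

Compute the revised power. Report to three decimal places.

With d = 0.52: δ = d·√(n/2) = 0.52 × √(13/2) = 1.3257. Critical value z_{0.0125} = 2.241.
Revised power = Φ(δ − 2.241) + Φ(−δ − 2.241) = Φ(-0.916) + Φ(-3.567) = 0.1799 + 0.0002 = 0.1801.

Power ≈ 0.180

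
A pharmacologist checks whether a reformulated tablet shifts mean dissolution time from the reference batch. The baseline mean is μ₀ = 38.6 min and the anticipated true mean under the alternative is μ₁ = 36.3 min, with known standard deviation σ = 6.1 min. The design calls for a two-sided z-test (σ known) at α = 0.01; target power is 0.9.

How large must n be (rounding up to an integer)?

Standardized effect: d = |μ₁ − μ₀| / σ = |36.3 − 38.6| / 6.1 = 0.3770
For power 0.9 need Φ(δ − z_{0.005}) = 0.9, so δ = z_{0.005} + z_{0.10} = 2.576 + 1.282 = 3.857.
(Ignoring the negligible lower-tail rejection probability gives the usual closed-form inversion.)
δ = d·√n ⇒ n = (δ/d)² = (3.857 / 0.3770)² = 104.66.
Round up to the next whole unit.

n = 105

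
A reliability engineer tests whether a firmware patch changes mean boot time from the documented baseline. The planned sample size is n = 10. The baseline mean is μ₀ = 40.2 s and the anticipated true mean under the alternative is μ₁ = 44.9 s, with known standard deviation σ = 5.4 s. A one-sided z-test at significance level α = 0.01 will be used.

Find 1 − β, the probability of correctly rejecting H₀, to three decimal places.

Standardized effect: d = |μ₁ − μ₀| / σ = |44.9 − 40.2| / 5.4 = 0.8704
Noncentrality parameter: δ = d·√n = 0.8704 × √10 = 2.7524
Critical value for a one-sided test at α = 0.01: z_α = 2.326.
Power = Φ(δ − 2.326) = Φ(0.426) = 0.6649.

Power ≈ 0.665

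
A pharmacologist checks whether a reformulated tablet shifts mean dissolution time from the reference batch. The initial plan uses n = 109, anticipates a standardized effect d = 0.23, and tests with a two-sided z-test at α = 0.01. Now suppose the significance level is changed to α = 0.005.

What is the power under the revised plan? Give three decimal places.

Power ≈ 0.342

δ = d·√n = 0.23 × √109 = 2.4013 (unchanged). New critical value: z_{0.0025} = 2.807.
Revised power = Φ(δ − 2.807) + Φ(−δ − 2.807) = Φ(-0.406) + Φ(-5.208) = 0.3425 + 0.0000 = 0.3425.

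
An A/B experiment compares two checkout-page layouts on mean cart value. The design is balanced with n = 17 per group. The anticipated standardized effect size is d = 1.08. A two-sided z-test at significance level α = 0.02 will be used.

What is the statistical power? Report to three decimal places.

Power ≈ 0.795

Noncentrality parameter: δ = d·√(n/2) = 1.08 × √(17/2) = 3.1487
Two-sided α = 0.02 → critical value z_{0.01} = 2.326.
Power = Φ(δ − 2.326) + Φ(−δ − 2.326) = Φ(0.822) + Φ(-5.475) = 0.7946 + 0.0000 = 0.7946.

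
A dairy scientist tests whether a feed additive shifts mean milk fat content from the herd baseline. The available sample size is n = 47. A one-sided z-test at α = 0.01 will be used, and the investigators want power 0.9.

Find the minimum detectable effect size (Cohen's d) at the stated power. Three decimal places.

d ≈ 0.526

Need Φ(δ − 2.326) = 0.9, so δ = 2.326 + 1.282 = 3.608.
δ = d·√n ⇒ d = δ/√n = 3.608/√47 = 0.5263.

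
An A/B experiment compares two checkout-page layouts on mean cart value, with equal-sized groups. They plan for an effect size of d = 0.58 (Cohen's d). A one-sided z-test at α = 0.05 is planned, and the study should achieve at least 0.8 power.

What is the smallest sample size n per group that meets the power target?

n = 37 per group

Set Φ(δ − 1.645) = 0.8; then δ − 1.645 = Φ⁻¹(0.8) = 0.842, giving δ = 2.486.
δ = d·√(n/2) ⇒ n = 2(δ/d)² = 2 × (2.486 / 0.58)² = 36.76.
Round up to the next whole unit.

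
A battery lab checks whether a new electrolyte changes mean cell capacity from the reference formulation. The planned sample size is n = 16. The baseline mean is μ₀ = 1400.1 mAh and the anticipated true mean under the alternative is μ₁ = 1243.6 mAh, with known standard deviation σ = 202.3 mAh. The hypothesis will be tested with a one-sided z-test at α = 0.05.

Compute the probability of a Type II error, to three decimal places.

Standardized effect: d = |μ₁ − μ₀| / σ = |1243.6 − 1400.1| / 202.3 = 0.7736
Noncentrality parameter: δ = d·√n = 0.7736 × √16 = 3.0944
Critical value for a one-sided test at α = 0.05: z_α = 1.645.
Power = Φ(δ − 1.645) = Φ(1.450) = 0.9264.
Type II error: β = 1 − power = 1 − 0.9264 = 0.0736.

β ≈ 0.074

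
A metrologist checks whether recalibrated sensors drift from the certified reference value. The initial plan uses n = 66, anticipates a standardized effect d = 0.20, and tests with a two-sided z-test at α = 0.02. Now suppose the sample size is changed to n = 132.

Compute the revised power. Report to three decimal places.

With n = 132: δ = d·√n = 0.20 × √132 = 2.2978. Critical value z_{0.01} = 2.326.
Revised power = Φ(δ − 2.326) + Φ(−δ − 2.326) = Φ(-0.029) + Φ(-4.624) = 0.4886 + 0.0000 = 0.4886.

Power ≈ 0.489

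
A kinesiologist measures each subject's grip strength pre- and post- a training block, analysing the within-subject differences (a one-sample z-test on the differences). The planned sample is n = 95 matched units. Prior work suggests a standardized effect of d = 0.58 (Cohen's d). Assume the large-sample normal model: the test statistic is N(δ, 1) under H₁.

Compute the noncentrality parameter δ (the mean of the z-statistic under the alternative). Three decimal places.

The noncentrality parameter scales effect size by the design's sample-size factor: δ = d·√n = 0.58 × √95 = 5.6531

δ ≈ 5.653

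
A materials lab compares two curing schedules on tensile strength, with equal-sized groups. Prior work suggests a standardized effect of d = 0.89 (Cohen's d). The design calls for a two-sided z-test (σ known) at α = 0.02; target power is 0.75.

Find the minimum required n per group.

n = 23 per group

Set Φ(δ − 2.326) = 0.75; then δ − 2.326 = Φ⁻¹(0.75) = 0.674, giving δ = 3.001.
(For δ > 0 the lower-tail rejection region contributes negligibly to power, so the one-term inversion is standard.)
δ = d·√(n/2) ⇒ n = 2(δ/d)² = 2 × (3.001 / 0.89)² = 22.74.
Round up to the next whole unit.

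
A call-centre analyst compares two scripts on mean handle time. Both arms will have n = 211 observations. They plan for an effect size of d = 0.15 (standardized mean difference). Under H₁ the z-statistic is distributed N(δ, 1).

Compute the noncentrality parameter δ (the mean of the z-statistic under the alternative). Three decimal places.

δ ≈ 1.541

The noncentrality parameter scales effect size by the design's sample-size factor: δ = d·√(n/2) = 0.15 × √(211/2) = 1.5407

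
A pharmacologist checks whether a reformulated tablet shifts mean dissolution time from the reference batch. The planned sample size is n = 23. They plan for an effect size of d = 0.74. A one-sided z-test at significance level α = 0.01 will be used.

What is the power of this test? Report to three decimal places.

Noncentrality parameter: δ = d·√n = 0.74 × √23 = 3.5489
Critical value for a one-sided test at α = 0.01: z_α = 2.326.
Power = P(Z > 2.326 − δ) = Φ(1.223) = 0.8893.

Power ≈ 0.889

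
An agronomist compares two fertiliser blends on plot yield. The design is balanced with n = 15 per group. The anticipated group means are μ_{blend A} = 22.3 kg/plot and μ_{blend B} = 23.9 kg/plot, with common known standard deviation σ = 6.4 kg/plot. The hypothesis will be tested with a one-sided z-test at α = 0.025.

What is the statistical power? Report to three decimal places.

Standardized effect: d = |μ_{blend A} − μ_{blend B}| / σ = |22.3 − 23.9| / 6.4 = 0.2500
Noncentrality parameter: δ = d·√(n/2) = 0.2500 × √(15/2) = 0.6847
Critical value for a one-sided test at α = 0.025: z_α = 1.960.
Power = P(Z > 1.960 − δ) = Φ(-1.275) = 0.1011.

Power ≈ 0.101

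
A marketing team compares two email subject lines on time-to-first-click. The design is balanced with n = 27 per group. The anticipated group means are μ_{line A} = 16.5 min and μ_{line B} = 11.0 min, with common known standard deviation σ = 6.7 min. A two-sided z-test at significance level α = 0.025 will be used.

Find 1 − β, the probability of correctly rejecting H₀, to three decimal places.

Power ≈ 0.781

Standardized effect: d = |μ_{line A} − μ_{line B}| / σ = |16.5 − 11.0| / 6.7 = 0.8209
Noncentrality parameter: δ = d·√(n/2) = 0.8209 × √(27/2) = 3.0162
Two-sided α = 0.025 → critical value z_{0.0125} = 2.241.
Power = Φ(δ − 2.241) + Φ(−δ − 2.241) = Φ(0.775) + Φ(-5.258) = 0.7808 + 0.0000 = 0.7808.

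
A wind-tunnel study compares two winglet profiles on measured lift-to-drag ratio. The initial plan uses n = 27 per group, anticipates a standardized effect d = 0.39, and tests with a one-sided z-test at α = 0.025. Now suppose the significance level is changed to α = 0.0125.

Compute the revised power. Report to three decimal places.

δ = d·√(n/2) = 0.39 × √(27/2) = 1.4330 (unchanged). New critical value: z_{0.0125} = 2.241.
Revised power = P(Z > 2.241 − δ) = Φ(-0.808) = 0.2094.

Power ≈ 0.209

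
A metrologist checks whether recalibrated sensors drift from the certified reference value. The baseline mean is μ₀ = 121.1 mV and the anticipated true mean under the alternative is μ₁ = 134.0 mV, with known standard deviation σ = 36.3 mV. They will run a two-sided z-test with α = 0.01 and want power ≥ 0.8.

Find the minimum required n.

n = 93

Standardized effect: d = |μ₁ − μ₀| / σ = |134.0 − 121.1| / 36.3 = 0.3554
Set Φ(δ − 2.576) = 0.8; then δ − 2.576 = Φ⁻¹(0.8) = 0.842, giving δ = 3.417.
(Ignoring the negligible lower-tail rejection probability gives the usual closed-form inversion.)
δ = d·√n ⇒ n = (δ/d)² = (3.417 / 0.3554)² = 92.48.
Round up to the next whole unit.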